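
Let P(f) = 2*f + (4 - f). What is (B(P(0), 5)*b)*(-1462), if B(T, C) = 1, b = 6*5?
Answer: -43860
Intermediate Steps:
b = 30
P(f) = 4 + f
(B(P(0), 5)*b)*(-1462) = (1*30)*(-1462) = 30*(-1462) = -43860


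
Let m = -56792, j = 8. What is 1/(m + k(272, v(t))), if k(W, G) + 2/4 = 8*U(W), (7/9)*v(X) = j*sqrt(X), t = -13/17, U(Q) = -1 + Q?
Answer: -2/109249 ≈ -1.8307e-5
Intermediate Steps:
t = -13/17 (t = -13*1/17 = -13/17 ≈ -0.76471)
v(X) = 72*sqrt(X)/7 (v(X) = 9*(8*sqrt(X))/7 = 72*sqrt(X)/7)
k(W, G) = -17/2 + 8*W (k(W, G) = -1/2 + 8*(-1 + W) = -1/2 + (-8 + 8*W) = -17/2 + 8*W)
1/(m + k(272, v(t))) = 1/(-56792 + (-17/2 + 8*272)) = 1/(-56792 + (-17/2 + 2176)) = 1/(-56792 + 4335/2) = 1/(-109249/2) = -2/109249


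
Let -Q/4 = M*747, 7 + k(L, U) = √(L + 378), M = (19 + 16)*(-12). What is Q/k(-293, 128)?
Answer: 244020 + 34860*√85 ≈ 5.6541e+5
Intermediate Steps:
M = -420 (M = 35*(-12) = -420)
k(L, U) = -7 + √(378 + L) (k(L, U) = -7 + √(L + 378) = -7 + √(378 + L))
Q = 1254960 (Q = -(-1680)*747 = -4*(-313740) = 1254960)
Q/k(-293, 128) = 1254960/(-7 + √(378 - 293)) = 1254960/(-7 + √85)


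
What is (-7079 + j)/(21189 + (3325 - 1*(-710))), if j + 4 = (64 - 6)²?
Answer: -3719/25224 ≈ -0.14744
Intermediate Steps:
j = 3360 (j = -4 + (64 - 6)² = -4 + 58² = -4 + 3364 = 3360)
(-7079 + j)/(21189 + (3325 - 1*(-710))) = (-7079 + 3360)/(21189 + (3325 - 1*(-710))) = -3719/(21189 + (3325 + 710)) = -3719/(21189 + 4035) = -3719/25224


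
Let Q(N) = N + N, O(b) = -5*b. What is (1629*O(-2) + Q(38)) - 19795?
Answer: -3429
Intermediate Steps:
Q(N) = 2*N
(1629*O(-2) + Q(38)) - 19795 = (1629*(-5*(-2)) + 2*38) - 19795 = (1629*10 + 76) - 19795 = (16290 + 76) - 19795 = 16366 - 19795 = -3429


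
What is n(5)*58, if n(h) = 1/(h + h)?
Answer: 29/5 ≈ 5.8000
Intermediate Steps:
n(h) = 1/(2*h)
n(5)*58 = ((½)/5)*58 = ((½)*(⅕))*58 = (⅒)*58 = 29/5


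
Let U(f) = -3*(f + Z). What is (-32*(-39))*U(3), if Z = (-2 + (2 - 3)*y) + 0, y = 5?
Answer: 14976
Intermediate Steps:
Z = -7 (Z = (-2 + (2 - 3)*5) + 0 = (-2 - 1*5) + 0 = (-2 - 5) + 0 = -7 + 0 = -7)
U(f) = 21 - 3*f (U(f) = -3*(f - 7) = -3*(-7 + f) = 21 - 3*f)
(-32*(-39))*U(3) = (-32*(-39))*(21 - 3*3) = 1248*(21 - 9) = 1248*12 = 14976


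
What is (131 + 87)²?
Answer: 47524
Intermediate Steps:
(131 + 87)² = 218² = 47524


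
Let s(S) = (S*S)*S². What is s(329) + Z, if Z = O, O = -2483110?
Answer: 11713630971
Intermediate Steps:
s(S) = S⁴ (s(S) = S²*S² = S⁴)
Z = -2483110
s(329) + Z = 329⁴ - 2483110 = 11716114081 - 2483110 = 11713630971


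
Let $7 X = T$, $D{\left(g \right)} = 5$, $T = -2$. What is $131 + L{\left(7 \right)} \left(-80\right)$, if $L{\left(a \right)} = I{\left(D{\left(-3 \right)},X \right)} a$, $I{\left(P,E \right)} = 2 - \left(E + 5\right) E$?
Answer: $- \frac{12203}{7} \approx -1743.3$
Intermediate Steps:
$X = - \frac{2}{7}$ ($X = \frac{1}{7} \left(-2\right) = - \frac{2}{7} \approx -0.28571$)
$I{\left(P,E \right)} = 2 - E \left(5 + E\right)$ ($I{\left(P,E \right)} = 2 - \left(5 + E\right) E = 2 - E \left(5 + E\right)$)
$L{\left(a \right)} = \frac{164 a}{49}$ ($L{\left(a \right)} = \left(2 - \left(- \frac{2}{7}\right)^{2} - - \frac{10}{7}\right) a = \left(2 - \frac{4}{49} + \frac{10}{7}\right) a = \frac{164 a}{49}$)
$131 + L{\left(7 \right)} \left(-80\right) = 131 + \frac{164}{49} \cdot 7 \left(-80\right) = 131 + \frac{164}{7} \left(-80\right) = 131 - \frac{13120}{7} = - \frac{12203}{7}$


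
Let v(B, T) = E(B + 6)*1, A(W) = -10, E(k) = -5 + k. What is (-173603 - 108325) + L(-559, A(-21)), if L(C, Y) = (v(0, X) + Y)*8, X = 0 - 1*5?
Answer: -282000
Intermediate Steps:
X = -5 (X = 0 - 5 = -5)
v(B, T) = 1 + B (v(B, T) = (-5 + (B + 6))*1 = (-5 + (6 + B))*1 = (1 + B)*1 = 1 + B)
L(C, Y) = 8 + 8*Y (L(C, Y) = ((1 + 0) + Y)*8 = (1 + Y)*8 = 8 + 8*Y)
(-173603 - 108325) + L(-559, A(-21)) = (-173603 - 108325) + (8 + 8*(-10)) = -281928 + (8 - 80) = -281928 - 72 = -282000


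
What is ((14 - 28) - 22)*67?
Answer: -2412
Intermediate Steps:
((14 - 28) - 22)*67 = (-14 - 22)*67 = -36*67 = -2412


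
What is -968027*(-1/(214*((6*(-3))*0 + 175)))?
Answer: 968027/37450 ≈ 25.849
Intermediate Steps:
-968027*(-1/(214*((6*(-3))*0 + 175))) = -968027*(-1/(214*(-18*0 + 175))) = -968027*(-1/(214*(0 + 175))) = -968027/(175*(-214)) = -968027/(-37450) = -968027*(-1/37450) = 968027/37450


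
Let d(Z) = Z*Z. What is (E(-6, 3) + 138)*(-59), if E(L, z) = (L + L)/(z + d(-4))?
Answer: -153990/19 ≈ -8104.7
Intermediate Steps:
d(Z) = Z**2
E(L, z) = 2*L/(16 + z) (E(L, z) = (L + L)/(z + (-4)**2) = (2*L)/(z + 16) = (2*L)/(16 + z) = 2*L/(16 + z))
(E(-6, 3) + 138)*(-59) = (2*(-6)/(16 + 3) + 138)*(-59) = (2*(-6)/19 + 138)*(-59) = (2*(-6)*(1/19) + 138)*(-59) = (-12/19 + 138)*(-59) = (2610/19)*(-59) = -153990/19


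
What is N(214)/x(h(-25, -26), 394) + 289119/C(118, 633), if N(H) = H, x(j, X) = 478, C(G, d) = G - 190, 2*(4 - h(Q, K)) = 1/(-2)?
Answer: -23030579/5736 ≈ -4015.1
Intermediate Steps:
h(Q, K) = 17/4 (h(Q, K) = 4 - ½/(-2) = 4 - ½*(-½) = 4 + ¼ = 17/4)
C(G, d) = -190 + G
N(214)/x(h(-25, -26), 394) + 289119/C(118, 633) = 214/478 + 289119/(-190 + 118) = 214*(1/478) + 289119/(-72) = 107/239 + 289119*(-1/72) = 107/239 - 96373/24 = -23030579/5736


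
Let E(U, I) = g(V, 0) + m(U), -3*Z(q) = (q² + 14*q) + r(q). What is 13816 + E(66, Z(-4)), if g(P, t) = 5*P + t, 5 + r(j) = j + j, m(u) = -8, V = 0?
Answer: 13808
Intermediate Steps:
r(j) = -5 + 2*j (r(j) = -5 + (j + j) = -5 + 2*j)
g(P, t) = t + 5*P
Z(q) = 5/3 - 16*q/3 - q²/3 (Z(q) = -((q² + 14*q) + (-5 + 2*q))/3 = -(-5 + q² + 16*q)/3 = 5/3 - 16*q/3 - q²/3)
E(U, I) = -8 (E(U, I) = (0 + 5*0) - 8 = (0 + 0) - 8 = 0 - 8 = -8)
13816 + E(66, Z(-4)) = 13816 - 8 = 13808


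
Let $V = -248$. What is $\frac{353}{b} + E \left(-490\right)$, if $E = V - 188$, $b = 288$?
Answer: $\frac{61528673}{288} \approx 2.1364 \cdot 10^{5}$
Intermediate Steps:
$E = -436$ ($E = -248 - 188 = -436$)
$\frac{353}{b} + E \left(-490\right) = \frac{353}{288} - -213640 = 353 \cdot \frac{1}{288} + 213640 = \frac{353}{288} + 213640 = \frac{61528673}{288}$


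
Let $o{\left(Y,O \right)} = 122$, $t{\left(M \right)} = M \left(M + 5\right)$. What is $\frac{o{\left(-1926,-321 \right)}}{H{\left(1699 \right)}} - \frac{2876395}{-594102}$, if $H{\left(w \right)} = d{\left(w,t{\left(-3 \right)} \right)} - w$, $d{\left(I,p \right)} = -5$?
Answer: $\frac{402408053}{84362484} \approx 4.77$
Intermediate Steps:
$t{\left(M \right)} = M \left(5 + M\right)$
$H{\left(w \right)} = -5 - w$
$\frac{o{\left(-1926,-321 \right)}}{H{\left(1699 \right)}} - \frac{2876395}{-594102} = \frac{122}{-5 - 1699} - \frac{2876395}{-594102} = \frac{122}{-5 - 1699} - - \frac{2876395}{594102} = \frac{122}{-1704} + \frac{2876395}{594102} = 122 \left(- \frac{1}{1704}\right) + \frac{2876395}{594102} = - \frac{61}{852} + \frac{2876395}{594102} = \frac{402408053}{84362484}$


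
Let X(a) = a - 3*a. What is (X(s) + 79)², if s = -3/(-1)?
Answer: 5329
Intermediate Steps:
s = 3 (s = -3*(-1) = 3)
X(a) = -2*a
(X(s) + 79)² = (-2*3 + 79)² = (-6 + 79)² = 73² = 5329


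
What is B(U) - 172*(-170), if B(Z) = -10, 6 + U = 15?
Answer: 29230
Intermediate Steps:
U = 9 (U = -6 + 15 = 9)
B(U) - 172*(-170) = -10 - 172*(-170) = -10 + 29240 = 29230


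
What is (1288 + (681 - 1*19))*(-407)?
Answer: -793650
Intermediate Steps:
(1288 + (681 - 1*19))*(-407) = (1288 + (681 - 19))*(-407) = (1288 + 662)*(-407) = 1950*(-407) = -793650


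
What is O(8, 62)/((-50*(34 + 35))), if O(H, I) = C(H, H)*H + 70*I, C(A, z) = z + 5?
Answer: -2222/1725 ≈ -1.2881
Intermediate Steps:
C(A, z) = 5 + z
O(H, I) = 70*I + H*(5 + H) (O(H, I) = (5 + H)*H + 70*I = H*(5 + H) + 70*I = 70*I + H*(5 + H))
O(8, 62)/((-50*(34 + 35))) = (70*62 + 8*(5 + 8))/((-50*(34 + 35))) = (4340 + 8*13)/((-50*69)) = (4340 + 104)/(-3450) = 4444*(-1/3450) = -2222/1725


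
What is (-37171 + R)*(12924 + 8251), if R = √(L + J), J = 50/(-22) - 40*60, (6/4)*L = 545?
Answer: -787095925 + 1925*I*√2220405/3 ≈ -7.871e+8 + 9.5615e+5*I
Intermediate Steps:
L = 1090/3 (L = (⅔)*545 = 1090/3 ≈ 363.33)
J = -26425/11 (J = 50*(-1/22) - 2400 = -25/11 - 2400 = -26425/11 ≈ -2402.3)
R = I*√2220405/33 (R = √(1090/3 - 26425/11) = √(-67285/33) = I*√2220405/33 ≈ 45.155*I)
(-37171 + R)*(12924 + 8251) = (-37171 + I*√2220405/33)*(12924 + 8251) = (-37171 + I*√2220405/33)*21175 = -787095925 + 1925*I*√2220405/3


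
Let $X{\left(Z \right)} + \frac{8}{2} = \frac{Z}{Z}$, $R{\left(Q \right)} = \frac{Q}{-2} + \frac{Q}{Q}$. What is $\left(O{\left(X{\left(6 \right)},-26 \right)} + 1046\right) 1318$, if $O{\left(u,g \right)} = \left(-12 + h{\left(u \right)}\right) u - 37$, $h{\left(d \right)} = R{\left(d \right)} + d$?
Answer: $1379287$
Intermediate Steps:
$R{\left(Q \right)} = 1 - \frac{Q}{2}$ ($R{\left(Q \right)} = Q \left(- \frac{1}{2}\right) + 1 = - \frac{Q}{2} + 1 = 1 - \frac{Q}{2}$)
$X{\left(Z \right)} = -3$ ($X{\left(Z \right)} = -4 + \frac{Z}{Z} = -4 + 1 = -3$)
$h{\left(d \right)} = 1 + \frac{d}{2}$ ($h{\left(d \right)} = \left(1 - \frac{d}{2}\right) + d = 1 + \frac{d}{2}$)
$O{\left(u,g \right)} = -37 + u \left(-11 + \frac{u}{2}\right)$ ($O{\left(u,g \right)} = \left(-12 + \left(1 + \frac{u}{2}\right)\right) u - 37 = \left(-11 + \frac{u}{2}\right) u - 37 = u \left(-11 + \frac{u}{2}\right) - 37 = -37 + u \left(-11 + \frac{u}{2}\right)$)
$\left(O{\left(X{\left(6 \right)},-26 \right)} + 1046\right) 1318 = \left(\left(-37 + \frac{\left(-3\right)^{2}}{2} - -33\right) + 1046\right) 1318 = \left(\left(-37 + \frac{1}{2} \cdot 9 + 33\right) + 1046\right) 1318 = \left(\left(-37 + \frac{9}{2} + 33\right) + 1046\right) 1318 = \left(\frac{1}{2} + 1046\right) 1318 = \frac{2093}{2} \cdot 1318 = 1379287$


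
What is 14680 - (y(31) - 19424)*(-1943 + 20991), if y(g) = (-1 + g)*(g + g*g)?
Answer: -196865448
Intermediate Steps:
y(g) = (-1 + g)*(g + g²)
14680 - (y(31) - 19424)*(-1943 + 20991) = 14680 - ((31³ - 1*31) - 19424)*(-1943 + 20991) = 14680 - ((29791 - 31) - 19424)*19048 = 14680 - (29760 - 19424)*19048 = 14680 - 10336*19048 = 14680 - 1*196880128 = 14680 - 196880128 = -196865448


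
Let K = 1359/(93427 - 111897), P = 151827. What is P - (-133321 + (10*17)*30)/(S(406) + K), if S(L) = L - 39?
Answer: 1031319710207/6777131 ≈ 1.5218e+5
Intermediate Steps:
S(L) = -39 + L
K = -1359/18470 (K = 1359/(-18470) = 1359*(-1/18470) = -1359/18470 ≈ -0.073579)
P - (-133321 + (10*17)*30)/(S(406) + K) = 151827 - (-133321 + (10*17)*30)/((-39 + 406) - 1359/18470) = 151827 - (-133321 + 170*30)/(367 - 1359/18470) = 151827 - (-133321 + 5100)/6777131/18470 = 151827 - (-128221)*18470/6777131 = 151827 - 1*(-2368241870/6777131) = 151827 + 2368241870/6777131 = 1031319710207/6777131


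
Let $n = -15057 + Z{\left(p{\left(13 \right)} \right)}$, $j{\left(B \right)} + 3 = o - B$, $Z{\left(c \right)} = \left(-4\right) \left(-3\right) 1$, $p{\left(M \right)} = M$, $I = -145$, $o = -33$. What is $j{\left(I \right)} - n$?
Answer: $15154$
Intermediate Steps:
$Z{\left(c \right)} = 12$ ($Z{\left(c \right)} = 12 \cdot 1 = 12$)
$j{\left(B \right)} = -36 - B$ ($j{\left(B \right)} = -3 - \left(33 + B\right) = -36 - B$)
$n = -15045$ ($n = -15057 + 12 = -15045$)
$j{\left(I \right)} - n = \left(-36 - -145\right) - -15045 = \left(-36 + 145\right) + 15045 = 109 + 15045 = 15154$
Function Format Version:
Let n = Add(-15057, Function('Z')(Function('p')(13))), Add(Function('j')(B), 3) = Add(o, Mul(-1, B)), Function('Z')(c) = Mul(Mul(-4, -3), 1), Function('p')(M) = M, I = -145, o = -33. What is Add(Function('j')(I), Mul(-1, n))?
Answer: 15154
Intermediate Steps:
Function('Z')(c) = 12 (Function('Z')(c) = Mul(12, 1) = 12)
Function('j')(B) = Add(-36, Mul(-1, B)) (Function('j')(B) = Add(-3, Add(-33, Mul(-1, B))) = Add(-36, Mul(-1, B)))
n = -15045 (n = Add(-15057, 12) = -15045)
Add(Function('j')(I), Mul(-1, n)) = Add(Add(-36, Mul(-1, -145)), Mul(-1, -15045)) = Add(Add(-36, 145), 15045) = Add(109, 15045) = 15154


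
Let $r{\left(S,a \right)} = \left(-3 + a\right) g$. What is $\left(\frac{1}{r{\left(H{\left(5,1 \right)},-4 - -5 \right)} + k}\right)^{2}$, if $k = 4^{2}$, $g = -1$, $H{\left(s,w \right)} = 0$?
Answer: $\frac{1}{324} \approx 0.0030864$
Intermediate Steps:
$r{\left(S,a \right)} = 3 - a$ ($r{\left(S,a \right)} = \left(-3 + a\right) \left(-1\right) = 3 - a$)
$k = 16$
$\left(\frac{1}{r{\left(H{\left(5,1 \right)},-4 - -5 \right)} + k}\right)^{2} = \left(\frac{1}{\left(3 - \left(-4 - -5\right)\right) + 16}\right)^{2} = \left(\frac{1}{\left(3 - \left(-4 + 5\right)\right) + 16}\right)^{2} = \left(\frac{1}{\left(3 - 1\right) + 16}\right)^{2} = \left(\frac{1}{2 + 16}\right)^{2} = \left(\frac{1}{18}\right)^{2} = \frac{1}{324}$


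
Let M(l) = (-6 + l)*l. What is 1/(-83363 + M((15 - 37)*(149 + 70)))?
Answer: 1/23158669 ≈ 4.3180e-8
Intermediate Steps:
M(l) = l*(-6 + l)
1/(-83363 + M((15 - 37)*(149 + 70))) = 1/(-83363 + ((15 - 37)*(149 + 70))*(-6 + (15 - 37)*(149 + 70))) = 1/(-83363 + (-22*219)*(-6 - 22*219)) = 1/(-83363 - 4818*(-6 - 4818)) = 1/(-83363 - 4818*(-4824)) = 1/(-83363 + 23242032) = 1/23158669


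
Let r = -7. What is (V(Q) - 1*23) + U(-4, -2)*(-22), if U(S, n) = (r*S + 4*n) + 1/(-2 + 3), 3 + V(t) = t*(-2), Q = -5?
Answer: -478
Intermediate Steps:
V(t) = -3 - 2*t (V(t) = -3 + t*(-2) = -3 - 2*t)
U(S, n) = 1 - 7*S + 4*n (U(S, n) = (-7*S + 4*n) + 1/(-2 + 3) = (-7*S + 4*n) + 1/1 = (-7*S + 4*n) + 1 = 1 - 7*S + 4*n)
(V(Q) - 1*23) + U(-4, -2)*(-22) = ((-3 - 2*(-5)) - 1*23) + (1 - 7*(-4) + 4*(-2))*(-22) = ((-3 + 10) - 23) + (1 + 28 - 8)*(-22) = (7 - 23) + 21*(-22) = -16 - 462 = -478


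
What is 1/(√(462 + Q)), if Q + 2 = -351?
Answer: √109/109 ≈ 0.095783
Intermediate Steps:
Q = -353 (Q = -2 - 351 = -353)
1/(√(462 + Q)) = 1/(√(462 - 353)) = 1/(√109) = √109/109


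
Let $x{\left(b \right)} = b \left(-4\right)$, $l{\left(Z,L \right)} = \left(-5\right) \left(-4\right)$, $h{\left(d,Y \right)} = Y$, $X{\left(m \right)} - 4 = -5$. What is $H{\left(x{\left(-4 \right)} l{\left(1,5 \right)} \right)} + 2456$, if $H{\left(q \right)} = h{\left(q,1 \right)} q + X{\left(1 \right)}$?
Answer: $2775$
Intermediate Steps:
$X{\left(m \right)} = -1$ ($X{\left(m \right)} = 4 - 5 = -1$)
$l{\left(Z,L \right)} = 20$
$x{\left(b \right)} = - 4 b$
$H{\left(q \right)} = -1 + q$ ($H{\left(q \right)} = 1 q - 1 = q - 1 = -1 + q$)
$H{\left(x{\left(-4 \right)} l{\left(1,5 \right)} \right)} + 2456 = \left(-1 + \left(-4\right) \left(-4\right) 20\right) + 2456 = \left(-1 + 16 \cdot 20\right) + 2456 = \left(-1 + 320\right) + 2456 = 319 + 2456 = 2775$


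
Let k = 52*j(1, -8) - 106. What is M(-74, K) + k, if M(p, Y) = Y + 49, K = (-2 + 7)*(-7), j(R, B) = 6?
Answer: 220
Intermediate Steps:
K = -35 (K = 5*(-7) = -35)
M(p, Y) = 49 + Y
k = 206 (k = 52*6 - 106 = 312 - 106 = 206)
M(-74, K) + k = (49 - 35) + 206 = 14 + 206 = 220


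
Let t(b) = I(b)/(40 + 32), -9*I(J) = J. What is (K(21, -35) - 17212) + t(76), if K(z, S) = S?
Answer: -2794033/162 ≈ -17247.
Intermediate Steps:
I(J) = -J/9
t(b) = -b/648 (t(b) = (-b/9)/(40 + 32) = -b/9/72 = -b/9*(1/72) = -b/648)
(K(21, -35) - 17212) + t(76) = (-35 - 17212) - 1/648*76 = -17247 - 19/162 = -2794033/162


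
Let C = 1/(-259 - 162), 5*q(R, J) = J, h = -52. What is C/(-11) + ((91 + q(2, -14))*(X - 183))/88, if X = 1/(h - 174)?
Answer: -7678744259/41864240 ≈ -183.42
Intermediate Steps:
q(R, J) = J/5
X = -1/226 (X = 1/(-52 - 174) = 1/(-226) = -1/226 ≈ -0.0044248)
C = -1/421 (C = 1/(-421) = -1/421 ≈ -0.0023753)
C/(-11) + ((91 + q(2, -14))*(X - 183))/88 = -1/421/(-11) + ((91 + (⅕)*(-14))*(-1/226 - 183))/88 = -1/421*(-1/11) + ((91 - 14/5)*(-41359/226))*(1/88) = 1/4631 + ((441/5)*(-41359/226))*(1/88) = 1/4631 - 18239319/1130*1/88 = 1/4631 - 18239319/99440 = -7678744259/41864240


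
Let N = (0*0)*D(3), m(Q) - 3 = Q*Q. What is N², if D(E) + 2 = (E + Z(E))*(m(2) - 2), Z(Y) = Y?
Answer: 0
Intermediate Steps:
m(Q) = 3 + Q² (m(Q) = 3 + Q*Q = 3 + Q²)
D(E) = -2 + 10*E (D(E) = -2 + (E + E)*((3 + 2²) - 2) = -2 + (2*E)*((3 + 4) - 2) = -2 + (2*E)*(7 - 2) = -2 + (2*E)*5 = -2 + 10*E)
N = 0 (N = (0*0)*(-2 + 10*3) = 0*(-2 + 30) = 0*28 = 0)
N² = 0² = 0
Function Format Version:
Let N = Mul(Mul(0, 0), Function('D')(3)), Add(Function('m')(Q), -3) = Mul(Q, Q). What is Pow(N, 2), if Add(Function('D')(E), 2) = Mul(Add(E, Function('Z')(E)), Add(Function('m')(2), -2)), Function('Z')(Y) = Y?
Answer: 0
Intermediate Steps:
Function('m')(Q) = Add(3, Pow(Q, 2)) (Function('m')(Q) = Add(3, Mul(Q, Q)) = Add(3, Pow(Q, 2)))
Function('D')(E) = Add(-2, Mul(10, E)) (Function('D')(E) = Add(-2, Mul(Add(E, E), Add(Add(3, Pow(2, 2)), -2))) = Add(-2, Mul(Mul(2, E), Add(Add(3, 4), -2))) = Add(-2, Mul(Mul(2, E), Add(7, -2))) = Add(-2, Mul(Mul(2, E), 5)) = Add(-2, Mul(10, E)))
N = 0 (N = Mul(Mul(0, 0), Add(-2, Mul(10, 3))) = Mul(0, Add(-2, 30)) = Mul(0, 28) = 0)
Pow(N, 2) = Pow(0, 2) = 0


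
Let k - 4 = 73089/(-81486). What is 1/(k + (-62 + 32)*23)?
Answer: -3018/2073055 ≈ -0.0014558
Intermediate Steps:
k = 9365/3018 (k = 4 + 73089/(-81486) = 4 + 73089*(-1/81486) = 4 - 2707/3018 = 9365/3018 ≈ 3.1031)
1/(k + (-62 + 32)*23) = 1/(9365/3018 + (-62 + 32)*23) = 1/(9365/3018 - 30*23) = 1/(9365/3018 - 690) = 1/(-2073055/3018) = -3018/2073055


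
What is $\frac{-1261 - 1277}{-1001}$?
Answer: $\frac{2538}{1001} \approx 2.5355$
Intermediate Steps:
$\frac{-1261 - 1277}{-1001} = \left(- \frac{1}{1001}\right) \left(-2538\right) = \frac{2538}{1001}$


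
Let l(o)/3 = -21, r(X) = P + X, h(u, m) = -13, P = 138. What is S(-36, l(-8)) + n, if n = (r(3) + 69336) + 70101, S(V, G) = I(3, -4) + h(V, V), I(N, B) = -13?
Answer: 139552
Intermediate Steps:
r(X) = 138 + X
l(o) = -63 (l(o) = 3*(-21) = -63)
S(V, G) = -26 (S(V, G) = -13 - 13 = -26)
n = 139578 (n = ((138 + 3) + 69336) + 70101 = (141 + 69336) + 70101 = 69477 + 70101 = 139578)
S(-36, l(-8)) + n = -26 + 139578 = 139552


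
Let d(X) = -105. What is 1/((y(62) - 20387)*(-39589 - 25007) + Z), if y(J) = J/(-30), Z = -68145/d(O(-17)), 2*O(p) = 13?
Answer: 5/6585263997 ≈ 7.5927e-10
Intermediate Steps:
O(p) = 13/2 (O(p) = (1/2)*13 = 13/2)
Z = 649 (Z = -68145/(-105) = -68145*(-1/105) = 649)
y(J) = -J/30
1/((y(62) - 20387)*(-39589 - 25007) + Z) = 1/((-1/30*62 - 20387)*(-39589 - 25007) + 649) = 1/((-31/15 - 20387)*(-64596) + 649) = 1/(-305836/15*(-64596) + 649) = 1/(6585260752/5 + 649) = 1/(6585263997/5) = 5/6585263997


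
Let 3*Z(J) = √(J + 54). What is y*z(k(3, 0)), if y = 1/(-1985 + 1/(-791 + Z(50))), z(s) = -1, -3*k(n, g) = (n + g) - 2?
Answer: 1397198968/2773441717883 - 3*√26/11093766871532 ≈ 0.00050378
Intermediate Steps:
k(n, g) = ⅔ - g/3 - n/3 (k(n, g) = -((n + g) - 2)/3 = -((g + n) - 2)/3 = -(-2 + g + n)/3 = ⅔ - g/3 - n/3)
Z(J) = √(54 + J)/3 (Z(J) = √(J + 54)/3 = √(54 + J)/3)
y = 1/(-1985 + 1/(-791 + 2*√26/3)) (y = 1/(-1985 + 1/(-791 + √(54 + 50)/3)) = 1/(-1985 + 1/(-791 + √104/3)) = 1/(-1985 + 1/(-791 + (2*√26)/3)) = 1/(-1985 + 1/(-791 + 2*√26/3)) ≈ -0.00050378)
y*z(k(3, 0)) = (-1397198968/2773441717883 + 3*√26/11093766871532)*(-1) = 1397198968/2773441717883 - 3*√26/11093766871532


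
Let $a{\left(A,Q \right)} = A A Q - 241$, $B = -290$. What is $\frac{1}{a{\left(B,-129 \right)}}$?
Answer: $- \frac{1}{10849141} \approx -9.2173 \cdot 10^{-8}$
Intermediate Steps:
$a{\left(A,Q \right)} = -241 + Q A^{2}$ ($a{\left(A,Q \right)} = A^{2} Q - 241 = Q A^{2} - 241 = -241 + Q A^{2}$)
$\frac{1}{a{\left(B,-129 \right)}} = \frac{1}{-241 - 129 \left(-290\right)^{2}} = \frac{1}{-241 - 10848900} = \frac{1}{-10849141} = - \frac{1}{10849141}$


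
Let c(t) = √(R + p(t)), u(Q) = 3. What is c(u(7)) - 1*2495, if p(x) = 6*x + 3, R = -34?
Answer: -2495 + I*√13 ≈ -2495.0 + 3.6056*I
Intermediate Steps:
p(x) = 3 + 6*x
c(t) = √(-31 + 6*t) (c(t) = √(-34 + (3 + 6*t)) = √(-31 + 6*t))
c(u(7)) - 1*2495 = √(-31 + 6*3) - 1*2495 = √(-31 + 18) - 2495 = √(-13) - 2495 = I*√13 - 2495 = -2495 + I*√13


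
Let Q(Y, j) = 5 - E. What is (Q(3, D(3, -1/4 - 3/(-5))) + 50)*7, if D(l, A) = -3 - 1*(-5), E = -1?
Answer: 392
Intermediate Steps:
D(l, A) = 2 (D(l, A) = -3 + 5 = 2)
Q(Y, j) = 6 (Q(Y, j) = 5 - 1*(-1) = 5 + 1 = 6)
(Q(3, D(3, -1/4 - 3/(-5))) + 50)*7 = (6 + 50)*7 = 56*7 = 392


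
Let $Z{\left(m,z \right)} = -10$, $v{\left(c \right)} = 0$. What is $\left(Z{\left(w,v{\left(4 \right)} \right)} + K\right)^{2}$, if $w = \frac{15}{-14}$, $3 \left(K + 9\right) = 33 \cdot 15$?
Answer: $21316$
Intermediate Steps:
$K = 156$ ($K = -9 + \frac{33 \cdot 15}{3} = -9 + \frac{1}{3} \cdot 495 = -9 + 165 = 156$)
$w = - \frac{15}{14}$ ($w = 15 \left(- \frac{1}{14}\right) = - \frac{15}{14} \approx -1.0714$)
$\left(Z{\left(w,v{\left(4 \right)} \right)} + K\right)^{2} = \left(-10 + 156\right)^{2} = 146^{2} = 21316$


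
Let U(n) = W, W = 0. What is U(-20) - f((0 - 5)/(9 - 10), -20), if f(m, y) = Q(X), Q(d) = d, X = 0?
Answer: 0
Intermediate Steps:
f(m, y) = 0
U(n) = 0
U(-20) - f((0 - 5)/(9 - 10), -20) = 0 - 1*0 = 0 + 0 = 0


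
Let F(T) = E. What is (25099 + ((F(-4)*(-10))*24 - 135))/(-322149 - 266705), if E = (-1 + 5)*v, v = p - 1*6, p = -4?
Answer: -17282/294427 ≈ -0.058697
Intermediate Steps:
v = -10 (v = -4 - 1*6 = -4 - 6 = -10)
E = -40 (E = (-1 + 5)*(-10) = 4*(-10) = -40)
F(T) = -40
(25099 + ((F(-4)*(-10))*24 - 135))/(-322149 - 266705) = (25099 + (-40*(-10)*24 - 135))/(-322149 - 266705) = (25099 + (400*24 - 135))/(-588854) = (25099 + (9600 - 135))*(-1/588854) = (25099 + 9465)*(-1/588854) = 34564*(-1/588854) = -17282/294427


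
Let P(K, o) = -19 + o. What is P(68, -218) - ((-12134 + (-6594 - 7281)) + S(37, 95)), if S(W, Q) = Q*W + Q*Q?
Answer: 13232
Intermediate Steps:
S(W, Q) = Q**2 + Q*W (S(W, Q) = Q*W + Q**2 = Q**2 + Q*W)
P(68, -218) - ((-12134 + (-6594 - 7281)) + S(37, 95)) = (-19 - 218) - ((-12134 + (-6594 - 7281)) + 95*(95 + 37)) = -237 - ((-12134 - 13875) + 95*132) = -237 - (-26009 + 12540) = -237 - 1*(-13469) = -237 + 13469 = 13232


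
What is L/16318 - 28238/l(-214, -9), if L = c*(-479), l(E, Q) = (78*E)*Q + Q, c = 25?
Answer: -2259660209/2451273642 ≈ -0.92183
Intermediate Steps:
l(E, Q) = Q + 78*E*Q (l(E, Q) = 78*E*Q + Q = Q + 78*E*Q)
L = -11975 (L = 25*(-479) = -11975)
L/16318 - 28238/l(-214, -9) = -11975/16318 - 28238*(-1/(9*(1 + 78*(-214)))) = -11975*1/16318 - 28238*(-1/(9*(1 - 16692))) = -11975/16318 - 28238/((-9*(-16691))) = -11975/16318 - 28238/150219 = -2259660209/2451273642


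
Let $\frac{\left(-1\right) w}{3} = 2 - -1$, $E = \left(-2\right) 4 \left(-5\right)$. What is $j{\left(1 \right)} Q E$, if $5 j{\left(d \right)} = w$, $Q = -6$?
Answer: $432$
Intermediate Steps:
$E = 40$ ($E = \left(-8\right) \left(-5\right) = 40$)
$w = -9$ ($w = - 3 \left(2 - -1\right) = - 3 \left(2 + 1\right) = \left(-3\right) 3 = -9$)
$j{\left(d \right)} = - \frac{9}{5}$ ($j{\left(d \right)} = \frac{1}{5} \left(-9\right) = - \frac{9}{5}$)
$j{\left(1 \right)} Q E = \left(- \frac{9}{5}\right) \left(-6\right) 40 = \frac{54}{5} \cdot 40 = 432$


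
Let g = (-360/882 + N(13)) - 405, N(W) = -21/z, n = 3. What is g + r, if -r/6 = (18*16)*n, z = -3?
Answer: -273538/49 ≈ -5582.4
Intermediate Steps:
N(W) = 7 (N(W) = -21/(-3) = -21*(-1/3) = 7)
r = -5184 (r = -6*18*16*3 = -1728*3 = -6*864 = -5184)
g = -19522/49 (g = (-360/882 + 7) - 405 = (-360*1/882 + 7) - 405 = (-20/49 + 7) - 405 = 323/49 - 405 = -19522/49 ≈ -398.41)
g + r = -19522/49 - 5184 = -273538/49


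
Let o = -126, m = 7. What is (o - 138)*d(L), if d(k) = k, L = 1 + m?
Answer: -2112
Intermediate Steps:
L = 8 (L = 1 + 7 = 8)
(o - 138)*d(L) = (-126 - 138)*8 = -264*8 = -2112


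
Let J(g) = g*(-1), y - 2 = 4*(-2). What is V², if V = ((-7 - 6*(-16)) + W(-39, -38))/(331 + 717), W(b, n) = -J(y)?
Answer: 6889/1098304 ≈ 0.0062724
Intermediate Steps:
y = -6 (y = 2 + 4*(-2) = 2 - 8 = -6)
J(g) = -g
W(b, n) = -6 (W(b, n) = -(-1)*(-6) = -1*6 = -6)
V = 83/1048 (V = ((-7 - 6*(-16)) - 6)/(331 + 717) = ((-7 + 96) - 6)/1048 = (89 - 6)*(1/1048) = 83*(1/1048) = 83/1048 ≈ 0.079198)
V² = (83/1048)² = 6889/1098304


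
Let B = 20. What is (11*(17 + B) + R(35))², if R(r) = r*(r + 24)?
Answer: 6110784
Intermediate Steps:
R(r) = r*(24 + r)
(11*(17 + B) + R(35))² = (11*(17 + 20) + 35*(24 + 35))² = (11*37 + 35*59)² = (407 + 2065)² = 2472² = 6110784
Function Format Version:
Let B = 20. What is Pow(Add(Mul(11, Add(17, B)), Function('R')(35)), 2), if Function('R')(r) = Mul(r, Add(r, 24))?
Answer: 6110784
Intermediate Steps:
Function('R')(r) = Mul(r, Add(24, r))
Pow(Add(Mul(11, Add(17, B)), Function('R')(35)), 2) = Pow(Add(Mul(11, Add(17, 20)), Mul(35, Add(24, 35))), 2) = Pow(Add(Mul(11, 37), Mul(35, 59)), 2) = Pow(Add(407, 2065), 2) = Pow(2472, 2) = 6110784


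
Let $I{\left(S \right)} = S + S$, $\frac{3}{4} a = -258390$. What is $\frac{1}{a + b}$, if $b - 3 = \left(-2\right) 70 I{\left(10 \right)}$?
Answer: $- \frac{1}{347317} \approx -2.8792 \cdot 10^{-6}$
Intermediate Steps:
$a = -344520$ ($a = \frac{4}{3} \left(-258390\right) = -344520$)
$I{\left(S \right)} = 2 S$
$b = -2797$ ($b = 3 + \left(-2\right) 70 \cdot 2 \cdot 10 = 3 - 2800 = -2797$)
$\frac{1}{a + b} = \frac{1}{-344520 - 2797} = \frac{1}{-347317} = - \frac{1}{347317}$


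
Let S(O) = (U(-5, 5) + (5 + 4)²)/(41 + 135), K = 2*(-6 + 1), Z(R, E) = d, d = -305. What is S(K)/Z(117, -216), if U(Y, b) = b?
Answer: -43/26840 ≈ -0.0016021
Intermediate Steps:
Z(R, E) = -305
K = -10 (K = 2*(-5) = -10)
S(O) = 43/88 (S(O) = (5 + (5 + 4)²)/(41 + 135) = (5 + 9²)/176 = (5 + 81)*(1/176) = 86*(1/176) = 43/88)
S(K)/Z(117, -216) = (43/88)/(-305) = (43/88)*(-1/305) = -43/26840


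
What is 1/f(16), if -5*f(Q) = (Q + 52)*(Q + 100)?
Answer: -5/7888 ≈ -0.00063387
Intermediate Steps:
f(Q) = -(52 + Q)*(100 + Q)/5 (f(Q) = -(Q + 52)*(Q + 100)/5 = -(52 + Q)*(100 + Q)/5)
1/f(16) = 1/(-1040 - 152/5*16 - 1/5*16**2) = 1/(-1040 - 2432/5 - 1/5*256) = 1/(-1040 - 2432/5 - 256/5) = 1/(-7888/5) = -5/7888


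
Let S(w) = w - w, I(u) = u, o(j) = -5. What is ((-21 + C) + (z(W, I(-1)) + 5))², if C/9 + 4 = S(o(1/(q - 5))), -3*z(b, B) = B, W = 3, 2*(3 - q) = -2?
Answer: 24025/9 ≈ 2669.4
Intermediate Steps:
q = 4 (q = 3 - ½*(-2) = 3 + 1 = 4)
z(b, B) = -B/3
S(w) = 0
C = -36 (C = -36 + 9*0 = -36 + 0 = -36)
((-21 + C) + (z(W, I(-1)) + 5))² = ((-21 - 36) + (-⅓*(-1) + 5))² = (-57 + (⅓ + 5))² = (-57 + 16/3)² = (-155/3)² = 24025/9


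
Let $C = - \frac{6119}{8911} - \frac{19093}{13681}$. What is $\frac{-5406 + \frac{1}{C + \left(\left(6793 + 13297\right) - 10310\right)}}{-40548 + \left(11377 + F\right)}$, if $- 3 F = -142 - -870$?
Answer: $\frac{6444165697379117}{35062254042422846} \approx 0.18379$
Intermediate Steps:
$C = - \frac{253851762}{121911391}$ ($C = \left(-6119\right) \frac{1}{8911} - \frac{19093}{13681} = - \frac{6119}{8911} - \frac{19093}{13681} = - \frac{253851762}{121911391} \approx -2.0823$)
$F = - \frac{728}{3}$ ($F = - \frac{-142 - -870}{3} = - \frac{-142 + 870}{3} = \left(- \frac{1}{3}\right) 728 = - \frac{728}{3} \approx -242.67$)
$\frac{-5406 + \frac{1}{C + \left(\left(6793 + 13297\right) - 10310\right)}}{-40548 + \left(11377 + F\right)} = \frac{-5406 + \frac{1}{- \frac{253851762}{121911391} + \left(\left(6793 + 13297\right) - 10310\right)}}{-40548 + \left(11377 - \frac{728}{3}\right)} = \frac{-5406 + \frac{1}{- \frac{253851762}{121911391} + \left(20090 - 10310\right)}}{-40548 + \frac{33403}{3}} = \frac{-5406 + \frac{1}{- \frac{253851762}{121911391} + 9780}}{- \frac{88241}{3}} = \left(-5406 + \frac{1}{\frac{1192039552218}{121911391}}\right) \left(- \frac{3}{88241}\right) = \left(-5406 + \frac{121911391}{1192039552218}\right) \left(- \frac{3}{88241}\right) = \left(- \frac{6444165697379117}{1192039552218}\right) \left(- \frac{3}{88241}\right) = \frac{6444165697379117}{35062254042422846}$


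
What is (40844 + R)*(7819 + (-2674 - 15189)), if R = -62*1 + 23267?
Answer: -643308156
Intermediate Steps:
R = 23205 (R = -62 + 23267 = 23205)
(40844 + R)*(7819 + (-2674 - 15189)) = (40844 + 23205)*(7819 + (-2674 - 15189)) = 64049*(7819 - 17863) = 64049*(-10044) = -643308156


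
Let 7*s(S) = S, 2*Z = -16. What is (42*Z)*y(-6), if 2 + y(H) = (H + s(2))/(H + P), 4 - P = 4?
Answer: 352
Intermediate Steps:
Z = -8 (Z = (½)*(-16) = -8)
s(S) = S/7
P = 0 (P = 4 - 1*4 = 4 - 4 = 0)
y(H) = -2 + (2/7 + H)/H (y(H) = -2 + (H + (⅐)*2)/(H + 0) = -2 + (H + 2/7)/H = -2 + (2/7 + H)/H)
(42*Z)*y(-6) = (42*(-8))*((2/7 - 1*(-6))/(-6)) = -(-56)*(2/7 + 6) = -(-56)*44/7 = -336*(-22/21) = 352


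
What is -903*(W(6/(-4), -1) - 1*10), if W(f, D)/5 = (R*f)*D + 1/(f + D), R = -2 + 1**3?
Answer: 35217/2 ≈ 17609.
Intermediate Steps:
R = -1 (R = -2 + 1 = -1)
W(f, D) = 5/(D + f) - 5*D*f (W(f, D) = 5*((-f)*D + 1/(f + D)) = 5*(-D*f + 1/(D + f)) = 5*(1/(D + f) - D*f) = 5/(D + f) - 5*D*f)
-903*(W(6/(-4), -1) - 1*10) = -903*(5*(1 - 1*(-1)*(6/(-4))**2 - 1*6/(-4)*(-1)**2)/(-1 + 6/(-4)) - 1*10) = -903*(5*(1 - 1*(-1)*(6*(-1/4))**2 - 1*6*(-1/4)*1)/(-1 + 6*(-1/4)) - 10) = -903*(5*(1 - 1*(-1)*(-3/2)**2 - 1*(-3/2)*1)/(-1 - 3/2) - 10) = -903*(5*(1 - 1*(-1)*9/4 + 3/2)/(-5/2) - 10) = -903*(5*(-2/5)*(1 + 9/4 + 3/2) - 10) = -903*(5*(-2/5)*(19/4) - 10) = -903*(-19/2 - 10) = -903*(-39/2) = 35217/2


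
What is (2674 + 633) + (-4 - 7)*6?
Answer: 3241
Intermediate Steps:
(2674 + 633) + (-4 - 7)*6 = 3307 - 11*6 = 3307 - 66 = 3241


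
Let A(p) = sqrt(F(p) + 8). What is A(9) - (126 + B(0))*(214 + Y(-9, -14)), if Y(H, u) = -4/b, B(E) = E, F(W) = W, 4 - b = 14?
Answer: -135072/5 + sqrt(17) ≈ -27010.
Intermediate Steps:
b = -10 (b = 4 - 1*14 = 4 - 14 = -10)
A(p) = sqrt(8 + p) (A(p) = sqrt(p + 8) = sqrt(8 + p))
Y(H, u) = 2/5 (Y(H, u) = -4/(-10) = -4*(-1/10) = 2/5)
A(9) - (126 + B(0))*(214 + Y(-9, -14)) = sqrt(8 + 9) - (126 + 0)*(214 + 2/5) = sqrt(17) - 126*1072/5 = sqrt(17) - 1*135072/5 = sqrt(17) - 135072/5 = -135072/5 + sqrt(17)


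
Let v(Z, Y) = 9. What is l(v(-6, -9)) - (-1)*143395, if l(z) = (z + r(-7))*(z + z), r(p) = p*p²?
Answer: 137383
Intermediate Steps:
r(p) = p³
l(z) = 2*z*(-343 + z) (l(z) = (z + (-7)³)*(z + z) = (z - 343)*(2*z) = (-343 + z)*(2*z) = 2*z*(-343 + z))
l(v(-6, -9)) - (-1)*143395 = 2*9*(-343 + 9) - (-1)*143395 = 2*9*(-334) - 1*(-143395) = -6012 + 143395 = 137383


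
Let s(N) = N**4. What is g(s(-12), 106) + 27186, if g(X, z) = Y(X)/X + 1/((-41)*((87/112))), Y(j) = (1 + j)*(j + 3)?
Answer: 393873247909/8218368 ≈ 47926.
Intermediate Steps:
Y(j) = (1 + j)*(3 + j)
g(X, z) = -112/3567 + (3 + X**2 + 4*X)/X (g(X, z) = (3 + X**2 + 4*X)/X + 1/((-41)*((87/112))) = (3 + X**2 + 4*X)/X - 1/(41*(87*(1/112))) = (3 + X**2 + 4*X)/X - 1/(41*87/112) = (3 + X**2 + 4*X)/X - 1/41*112/87 = (3 + X**2 + 4*X)/X - 112/3567 = -112/3567 + (3 + X**2 + 4*X)/X)
g(s(-12), 106) + 27186 = (14156/3567 + (-12)**4 + 3/((-12)**4)) + 27186 = (14156/3567 + 20736 + 3/20736) + 27186 = (14156/3567 + 20736 + 3*(1/20736)) + 27186 = (14156/3567 + 20736 + 1/6912) + 27186 = 170448695461/8218368 + 27186 = 393873247909/8218368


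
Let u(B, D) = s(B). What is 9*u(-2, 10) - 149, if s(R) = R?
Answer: -167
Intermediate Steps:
u(B, D) = B
9*u(-2, 10) - 149 = 9*(-2) - 149 = -18 - 149 = -167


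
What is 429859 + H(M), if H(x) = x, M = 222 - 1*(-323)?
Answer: 430404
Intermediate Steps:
M = 545 (M = 222 + 323 = 545)
429859 + H(M) = 429859 + 545 = 430404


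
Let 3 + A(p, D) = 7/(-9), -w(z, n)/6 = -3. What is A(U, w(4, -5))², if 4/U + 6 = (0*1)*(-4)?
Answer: 1156/81 ≈ 14.272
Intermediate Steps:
w(z, n) = 18 (w(z, n) = -6*(-3) = 18)
U = -⅔ (U = 4/(-6 + (0*1)*(-4)) = 4/(-6 + 0*(-4)) = 4/(-6 + 0) = 4/(-6) = 4*(-⅙) = -⅔ ≈ -0.66667)
A(p, D) = -34/9 (A(p, D) = -3 + 7/(-9) = -3 + 7*(-⅑) = -3 - 7/9 = -34/9)
A(U, w(4, -5))² = (-34/9)² = 1156/81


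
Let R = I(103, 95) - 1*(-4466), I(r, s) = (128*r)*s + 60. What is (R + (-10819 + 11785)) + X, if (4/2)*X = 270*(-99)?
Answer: 1244607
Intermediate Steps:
I(r, s) = 60 + 128*r*s (I(r, s) = 128*r*s + 60 = 60 + 128*r*s)
X = -13365 (X = (270*(-99))/2 = (1/2)*(-26730) = -13365)
R = 1257006 (R = (60 + 128*103*95) - 1*(-4466) = (60 + 1252480) + 4466 = 1252540 + 4466 = 1257006)
(R + (-10819 + 11785)) + X = (1257006 + (-10819 + 11785)) - 13365 = (1257006 + 966) - 13365 = 1257972 - 13365 = 1244607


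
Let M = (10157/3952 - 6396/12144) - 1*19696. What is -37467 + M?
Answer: -57152725411/999856 ≈ -57161.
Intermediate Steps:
M = -19691120659/999856 (M = (10157*(1/3952) - 6396*1/12144) - 19696 = (10157/3952 - 533/1012) - 19696 = 2043117/999856 - 19696 = -19691120659/999856 ≈ -19694.)
-37467 + M = -37467 - 19691120659/999856 = -57152725411/999856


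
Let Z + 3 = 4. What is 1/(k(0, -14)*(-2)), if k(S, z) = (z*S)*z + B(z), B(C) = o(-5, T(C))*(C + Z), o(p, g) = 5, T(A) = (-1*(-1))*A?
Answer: 1/130 ≈ 0.0076923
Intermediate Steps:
T(A) = A (T(A) = 1*A = A)
Z = 1 (Z = -3 + 4 = 1)
B(C) = 5 + 5*C (B(C) = 5*(C + 1) = 5*(1 + C) = 5 + 5*C)
k(S, z) = 5 + 5*z + S*z² (k(S, z) = (z*S)*z + (5 + 5*z) = (S*z)*z + (5 + 5*z) = S*z² + (5 + 5*z) = 5 + 5*z + S*z²)
1/(k(0, -14)*(-2)) = 1/((5 + 5*(-14) + 0*(-14)²)*(-2)) = 1/((5 - 70 + 0*196)*(-2)) = 1/((5 - 70 + 0)*(-2)) = 1/(-65*(-2)) = 1/130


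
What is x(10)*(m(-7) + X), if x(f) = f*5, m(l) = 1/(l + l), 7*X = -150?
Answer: -1075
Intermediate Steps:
X = -150/7 (X = (⅐)*(-150) = -150/7 ≈ -21.429)
m(l) = 1/(2*l)
x(f) = 5*f
x(10)*(m(-7) + X) = (5*10)*((½)/(-7) - 150/7) = 50*((½)*(-⅐) - 150/7) = 50*(-1/14 - 150/7) = 50*(-43/2) = -1075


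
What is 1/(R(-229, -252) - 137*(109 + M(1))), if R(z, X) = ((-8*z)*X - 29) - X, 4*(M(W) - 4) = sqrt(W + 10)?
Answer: -7630752/3639273298885 + 548*sqrt(11)/3639273298885 ≈ -2.0963e-6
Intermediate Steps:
M(W) = 4 + sqrt(10 + W)/4 (M(W) = 4 + sqrt(W + 10)/4 = 4 + sqrt(10 + W)/4)
R(z, X) = -29 - X - 8*X*z (R(z, X) = (-8*X*z - 29) - X = (-29 - 8*X*z) - X = -29 - X - 8*X*z)
1/(R(-229, -252) - 137*(109 + M(1))) = 1/((-29 - 1*(-252) - 8*(-252)*(-229)) - 137*(109 + (4 + sqrt(10 + 1)/4))) = 1/((-29 + 252 - 461664) - 137*(109 + (4 + sqrt(11)/4))) = 1/(-461441 - 137*(113 + sqrt(11)/4)) = 1/(-461441 + (-15481 - 137*sqrt(11)/4)) = 1/(-476922 - 137*sqrt(11)/4)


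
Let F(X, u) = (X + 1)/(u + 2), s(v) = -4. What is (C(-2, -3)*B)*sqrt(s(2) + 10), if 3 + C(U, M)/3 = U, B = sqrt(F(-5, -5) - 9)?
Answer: -15*I*sqrt(46) ≈ -101.73*I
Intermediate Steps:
F(X, u) = (1 + X)/(2 + u)
B = I*sqrt(69)/3 (B = sqrt((1 - 5)/(2 - 5) - 9) = sqrt(-4/(-3) - 9) = sqrt(-1/3*(-4) - 9) = sqrt(4/3 - 9) = sqrt(-23/3) = I*sqrt(69)/3 ≈ 2.7689*I)
C(U, M) = -9 + 3*U
(C(-2, -3)*B)*sqrt(s(2) + 10) = ((-9 + 3*(-2))*(I*sqrt(69)/3))*sqrt(-4 + 10) = ((-9 - 6)*(I*sqrt(69)/3))*sqrt(6) = (-5*I*sqrt(69))*sqrt(6) = -15*I*sqrt(46)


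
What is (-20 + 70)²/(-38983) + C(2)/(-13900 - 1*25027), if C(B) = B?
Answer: -13913638/216784463 ≈ -0.064182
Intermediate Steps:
(-20 + 70)²/(-38983) + C(2)/(-13900 - 1*25027) = (-20 + 70)²/(-38983) + 2/(-13900 - 1*25027) = 50²*(-1/38983) + 2/(-13900 - 25027) = 2500*(-1/38983) + 2/(-38927) = -2500/38983 + 2*(-1/38927) = -2500/38983 - 2/38927 = -13913638/216784463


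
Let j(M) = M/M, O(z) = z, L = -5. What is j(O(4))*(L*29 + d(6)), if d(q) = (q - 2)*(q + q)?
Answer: -97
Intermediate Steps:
d(q) = 2*q*(-2 + q) (d(q) = (-2 + q)*(2*q) = 2*q*(-2 + q))
j(M) = 1
j(O(4))*(L*29 + d(6)) = 1*(-5*29 + 2*6*(-2 + 6)) = 1*(-145 + 2*6*4) = 1*(-145 + 48) = 1*(-97) = -97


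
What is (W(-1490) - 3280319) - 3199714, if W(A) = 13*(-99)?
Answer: -6481320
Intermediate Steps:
W(A) = -1287
(W(-1490) - 3280319) - 3199714 = (-1287 - 3280319) - 3199714 = -3281606 - 3199714 = -6481320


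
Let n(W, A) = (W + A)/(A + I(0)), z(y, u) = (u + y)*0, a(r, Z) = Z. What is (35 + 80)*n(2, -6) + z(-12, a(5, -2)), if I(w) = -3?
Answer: 460/9 ≈ 51.111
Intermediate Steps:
z(y, u) = 0
n(W, A) = (A + W)/(-3 + A) (n(W, A) = (W + A)/(A - 3) = (A + W)/(-3 + A))
(35 + 80)*n(2, -6) + z(-12, a(5, -2)) = (35 + 80)*((-6 + 2)/(-3 - 6)) + 0 = 115*(-4/(-9)) + 0 = 115*(-1/9*(-4)) + 0 = 115*(4/9) + 0 = 460/9 + 0 = 460/9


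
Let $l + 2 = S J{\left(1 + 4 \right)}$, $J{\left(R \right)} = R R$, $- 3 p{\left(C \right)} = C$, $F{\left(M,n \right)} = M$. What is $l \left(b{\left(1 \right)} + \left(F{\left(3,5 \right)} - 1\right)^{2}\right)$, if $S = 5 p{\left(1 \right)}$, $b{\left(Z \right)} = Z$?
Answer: $- \frac{655}{3} \approx -218.33$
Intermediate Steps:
$p{\left(C \right)} = - \frac{C}{3}$
$J{\left(R \right)} = R^{2}$
$S = - \frac{5}{3}$ ($S = 5 \left(\left(- \frac{1}{3}\right) 1\right) = 5 \left(- \frac{1}{3}\right) = - \frac{5}{3} \approx -1.6667$)
$l = - \frac{131}{3}$ ($l = -2 - \frac{5 \left(1 + 4\right)^{2}}{3} = -2 - \frac{5 \cdot 5^{2}}{3} = -2 - \frac{125}{3} = - \frac{131}{3} \approx -43.667$)
$l \left(b{\left(1 \right)} + \left(F{\left(3,5 \right)} - 1\right)^{2}\right) = - \frac{131 \left(1 + \left(3 - 1\right)^{2}\right)}{3} = - \frac{131 \left(1 + 2^{2}\right)}{3} = - \frac{131 \left(1 + 4\right)}{3} = \left(- \frac{131}{3}\right) 5 = - \frac{655}{3}$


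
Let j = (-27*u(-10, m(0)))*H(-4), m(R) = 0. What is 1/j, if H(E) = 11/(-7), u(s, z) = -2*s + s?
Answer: 7/2970 ≈ 0.0023569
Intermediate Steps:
u(s, z) = -s
H(E) = -11/7 (H(E) = 11*(-⅐) = -11/7)
j = 2970/7 (j = -(-27)*(-10)*(-11/7) = -27*10*(-11/7) = -270*(-11/7) = 2970/7 ≈ 424.29)
1/j = 1/(2970/7) = 7/2970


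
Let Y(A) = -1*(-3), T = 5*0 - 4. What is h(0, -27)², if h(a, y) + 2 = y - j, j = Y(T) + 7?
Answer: 1521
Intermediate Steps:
T = -4 (T = 0 - 4 = -4)
Y(A) = 3
j = 10 (j = 3 + 7 = 10)
h(a, y) = -12 + y (h(a, y) = -2 + (y - 1*10) = -2 + (y - 10) = -2 + (-10 + y) = -12 + y)
h(0, -27)² = (-12 - 27)² = (-39)² = 1521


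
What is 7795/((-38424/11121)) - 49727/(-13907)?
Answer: -401220672539/178120856 ≈ -2252.5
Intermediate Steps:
7795/((-38424/11121)) - 49727/(-13907) = 7795/((-38424*1/11121)) - 49727*(-1/13907) = 7795/(-12808/3707) + 49727/13907 = 7795*(-3707/12808) + 49727/13907 = -28896065/12808 + 49727/13907 = -401220672539/178120856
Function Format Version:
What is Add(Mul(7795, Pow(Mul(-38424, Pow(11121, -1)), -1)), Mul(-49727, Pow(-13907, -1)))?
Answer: Rational(-401220672539, 178120856) ≈ -2252.5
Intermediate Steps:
Add(Mul(7795, Pow(Mul(-38424, Pow(11121, -1)), -1)), Mul(-49727, Pow(-13907, -1))) = Add(Mul(7795, Pow(Mul(-38424, Rational(1, 11121)), -1)), Mul(-49727, Rational(-1, 13907))) = Add(Mul(7795, Pow(Rational(-12808, 3707), -1)), Rational(49727, 13907)) = Add(Mul(7795, Rational(-3707, 12808)), Rational(49727, 13907)) = Add(Rational(-28896065, 12808), Rational(49727, 13907)) = Rational(-401220672539, 178120856)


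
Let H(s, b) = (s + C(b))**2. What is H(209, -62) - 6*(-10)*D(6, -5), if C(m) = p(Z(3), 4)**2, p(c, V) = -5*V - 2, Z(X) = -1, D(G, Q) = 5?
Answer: 480549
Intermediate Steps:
p(c, V) = -2 - 5*V
C(m) = 484 (C(m) = (-2 - 5*4)**2 = (-2 - 20)**2 = (-22)**2 = 484)
H(s, b) = (484 + s)**2 (H(s, b) = (s + 484)**2 = (484 + s)**2)
H(209, -62) - 6*(-10)*D(6, -5) = (484 + 209)**2 - 6*(-10)*5 = 693**2 - (-60)*5 = 480249 - 1*(-300) = 480249 + 300 = 480549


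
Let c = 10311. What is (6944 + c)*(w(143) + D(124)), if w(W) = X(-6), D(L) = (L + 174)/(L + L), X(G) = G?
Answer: -10266725/124 ≈ -82796.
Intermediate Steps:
D(L) = (174 + L)/(2*L) (D(L) = (174 + L)/((2*L)) = (174 + L)*(1/(2*L)) = (174 + L)/(2*L))
w(W) = -6
(6944 + c)*(w(143) + D(124)) = (6944 + 10311)*(-6 + (1/2)*(174 + 124)/124) = 17255*(-6 + (1/2)*(1/124)*298) = 17255*(-6 + 149/124) = 17255*(-595/124) = -10266725/124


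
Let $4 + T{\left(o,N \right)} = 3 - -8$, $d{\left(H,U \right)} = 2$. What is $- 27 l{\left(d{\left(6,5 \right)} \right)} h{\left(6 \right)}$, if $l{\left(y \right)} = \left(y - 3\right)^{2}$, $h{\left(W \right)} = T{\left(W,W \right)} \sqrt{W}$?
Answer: $- 189 \sqrt{6} \approx -462.95$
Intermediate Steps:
$T{\left(o,N \right)} = 7$ ($T{\left(o,N \right)} = -4 + \left(3 - -8\right) = -4 + \left(3 + 8\right) = -4 + 11 = 7$)
$h{\left(W \right)} = 7 \sqrt{W}$
$l{\left(y \right)} = \left(-3 + y\right)^{2}$
$- 27 l{\left(d{\left(6,5 \right)} \right)} h{\left(6 \right)} = - 27 \left(-3 + 2\right)^{2} \cdot 7 \sqrt{6} = - 27 \left(-1\right)^{2} \cdot 7 \sqrt{6} = \left(-27\right) 1 \cdot 7 \sqrt{6} = - 27 \cdot 7 \sqrt{6} = - 189 \sqrt{6}$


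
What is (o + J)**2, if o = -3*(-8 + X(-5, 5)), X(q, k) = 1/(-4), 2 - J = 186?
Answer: 405769/16 ≈ 25361.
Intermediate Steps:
J = -184 (J = 2 - 1*186 = 2 - 186 = -184)
X(q, k) = -1/4
o = 99/4 (o = -3*(-8 - 1/4) = -3*(-33/4) = 99/4 ≈ 24.750)
(o + J)**2 = (99/4 - 184)**2 = (-637/4)**2 = 405769/16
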